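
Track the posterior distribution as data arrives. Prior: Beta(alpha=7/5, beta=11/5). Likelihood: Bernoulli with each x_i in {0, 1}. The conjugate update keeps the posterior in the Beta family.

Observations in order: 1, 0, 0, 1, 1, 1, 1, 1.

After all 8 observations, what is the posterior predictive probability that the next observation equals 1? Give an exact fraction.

obs 1: x=1 → posterior Beta(12/5, 11/5)
obs 2: x=0 → posterior Beta(12/5, 16/5)
obs 3: x=0 → posterior Beta(12/5, 21/5)
obs 4: x=1 → posterior Beta(17/5, 21/5)
obs 5: x=1 → posterior Beta(22/5, 21/5)
obs 6: x=1 → posterior Beta(27/5, 21/5)
obs 7: x=1 → posterior Beta(32/5, 21/5)
obs 8: x=1 → posterior Beta(37/5, 21/5)

37/58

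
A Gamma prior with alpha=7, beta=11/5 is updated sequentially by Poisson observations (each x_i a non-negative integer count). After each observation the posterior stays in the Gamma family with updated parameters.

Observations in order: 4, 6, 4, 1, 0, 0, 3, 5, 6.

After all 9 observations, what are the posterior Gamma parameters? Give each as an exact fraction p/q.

obs 1: x=4 → posterior Gamma(11, 16/5)
obs 2: x=6 → posterior Gamma(17, 21/5)
obs 3: x=4 → posterior Gamma(21, 26/5)
obs 4: x=1 → posterior Gamma(22, 31/5)
obs 5: x=0 → posterior Gamma(22, 36/5)
obs 6: x=0 → posterior Gamma(22, 41/5)
obs 7: x=3 → posterior Gamma(25, 46/5)
obs 8: x=5 → posterior Gamma(30, 51/5)
obs 9: x=6 → posterior Gamma(36, 56/5)

alpha=36, beta=56/5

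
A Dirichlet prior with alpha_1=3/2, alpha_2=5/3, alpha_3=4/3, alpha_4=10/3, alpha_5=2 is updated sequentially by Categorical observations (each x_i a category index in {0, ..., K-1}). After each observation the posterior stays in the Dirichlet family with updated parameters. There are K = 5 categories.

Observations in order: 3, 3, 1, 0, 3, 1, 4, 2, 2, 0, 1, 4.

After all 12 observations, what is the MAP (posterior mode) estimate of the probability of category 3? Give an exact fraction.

32/101

obs 1: x=3 → posterior Dirichlet(3/2, 5/3, 4/3, 13/3, 2)
obs 2: x=3 → posterior Dirichlet(3/2, 5/3, 4/3, 16/3, 2)
obs 3: x=1 → posterior Dirichlet(3/2, 8/3, 4/3, 16/3, 2)
obs 4: x=0 → posterior Dirichlet(5/2, 8/3, 4/3, 16/3, 2)
obs 5: x=3 → posterior Dirichlet(5/2, 8/3, 4/3, 19/3, 2)
obs 6: x=1 → posterior Dirichlet(5/2, 11/3, 4/3, 19/3, 2)
obs 7: x=4 → posterior Dirichlet(5/2, 11/3, 4/3, 19/3, 3)
obs 8: x=2 → posterior Dirichlet(5/2, 11/3, 7/3, 19/3, 3)
obs 9: x=2 → posterior Dirichlet(5/2, 11/3, 10/3, 19/3, 3)
obs 10: x=0 → posterior Dirichlet(7/2, 11/3, 10/3, 19/3, 3)
obs 11: x=1 → posterior Dirichlet(7/2, 14/3, 10/3, 19/3, 3)
obs 12: x=4 → posterior Dirichlet(7/2, 14/3, 10/3, 19/3, 4)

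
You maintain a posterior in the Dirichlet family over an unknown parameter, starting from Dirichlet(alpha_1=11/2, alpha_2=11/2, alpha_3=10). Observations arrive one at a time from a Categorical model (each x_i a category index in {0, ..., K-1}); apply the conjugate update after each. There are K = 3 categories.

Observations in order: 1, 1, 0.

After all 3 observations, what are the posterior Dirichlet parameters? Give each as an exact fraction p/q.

alpha_1=13/2, alpha_2=15/2, alpha_3=10

obs 1: x=1 → posterior Dirichlet(11/2, 13/2, 10)
obs 2: x=1 → posterior Dirichlet(11/2, 15/2, 10)
obs 3: x=0 → posterior Dirichlet(13/2, 15/2, 10)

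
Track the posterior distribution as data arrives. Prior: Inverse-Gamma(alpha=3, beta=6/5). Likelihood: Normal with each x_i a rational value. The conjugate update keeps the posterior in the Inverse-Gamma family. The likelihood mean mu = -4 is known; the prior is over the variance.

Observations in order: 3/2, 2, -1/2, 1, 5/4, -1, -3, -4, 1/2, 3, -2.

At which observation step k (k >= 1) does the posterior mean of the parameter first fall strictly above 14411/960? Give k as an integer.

k = 10

obs 1: x=3/2 → posterior Inverse-Gamma(7/2, 653/40)
obs 2: x=2 → posterior Inverse-Gamma(4, 1373/40)
obs 3: x=-1/2 → posterior Inverse-Gamma(9/2, 809/20)
obs 4: x=1 → posterior Inverse-Gamma(5, 1059/20)
obs 5: x=5/4 → posterior Inverse-Gamma(11/2, 10677/160)
obs 6: x=-1 → posterior Inverse-Gamma(6, 11397/160)
obs 7: x=-3 → posterior Inverse-Gamma(13/2, 11477/160)
obs 8: x=-4 → posterior Inverse-Gamma(7, 11477/160)
obs 9: x=1/2 → posterior Inverse-Gamma(15/2, 13097/160)
obs 10: x=3 → posterior Inverse-Gamma(8, 17017/160)
obs 11: x=-2 → posterior Inverse-Gamma(17/2, 17337/160)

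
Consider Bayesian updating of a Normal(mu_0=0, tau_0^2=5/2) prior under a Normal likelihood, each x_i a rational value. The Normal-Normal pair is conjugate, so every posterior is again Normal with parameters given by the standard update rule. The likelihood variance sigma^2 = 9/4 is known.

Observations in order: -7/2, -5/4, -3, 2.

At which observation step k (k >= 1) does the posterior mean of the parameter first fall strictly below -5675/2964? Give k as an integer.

obs 1: x=-7/2 → posterior Normal(-35/19, 45/38)
obs 2: x=-5/4 → posterior Normal(-95/58, 45/58)
obs 3: x=-3 → posterior Normal(-155/78, 15/26)
obs 4: x=2 → posterior Normal(-115/98, 45/98)

k = 3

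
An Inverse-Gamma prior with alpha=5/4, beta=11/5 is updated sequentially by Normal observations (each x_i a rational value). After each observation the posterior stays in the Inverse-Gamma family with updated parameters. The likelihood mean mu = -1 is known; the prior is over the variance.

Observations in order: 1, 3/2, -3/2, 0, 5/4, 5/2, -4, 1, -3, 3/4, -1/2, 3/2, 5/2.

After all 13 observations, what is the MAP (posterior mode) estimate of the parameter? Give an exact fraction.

2881/700

obs 1: x=1 → posterior Inverse-Gamma(7/4, 21/5)
obs 2: x=3/2 → posterior Inverse-Gamma(9/4, 293/40)
obs 3: x=-3/2 → posterior Inverse-Gamma(11/4, 149/20)
obs 4: x=0 → posterior Inverse-Gamma(13/4, 159/20)
obs 5: x=5/4 → posterior Inverse-Gamma(15/4, 1677/160)
obs 6: x=5/2 → posterior Inverse-Gamma(17/4, 2657/160)
obs 7: x=-4 → posterior Inverse-Gamma(19/4, 3377/160)
obs 8: x=1 → posterior Inverse-Gamma(21/4, 3697/160)
obs 9: x=-3 → posterior Inverse-Gamma(23/4, 4017/160)
obs 10: x=3/4 → posterior Inverse-Gamma(25/4, 2131/80)
obs 11: x=-1/2 → posterior Inverse-Gamma(27/4, 2141/80)
obs 12: x=3/2 → posterior Inverse-Gamma(29/4, 2391/80)
obs 13: x=5/2 → posterior Inverse-Gamma(31/4, 2881/80)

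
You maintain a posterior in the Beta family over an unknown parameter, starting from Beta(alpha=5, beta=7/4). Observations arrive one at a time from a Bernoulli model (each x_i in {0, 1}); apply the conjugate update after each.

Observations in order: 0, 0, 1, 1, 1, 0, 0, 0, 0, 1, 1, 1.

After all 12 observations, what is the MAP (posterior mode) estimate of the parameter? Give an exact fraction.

40/67

obs 1: x=0 → posterior Beta(5, 11/4)
obs 2: x=0 → posterior Beta(5, 15/4)
obs 3: x=1 → posterior Beta(6, 15/4)
obs 4: x=1 → posterior Beta(7, 15/4)
obs 5: x=1 → posterior Beta(8, 15/4)
obs 6: x=0 → posterior Beta(8, 19/4)
obs 7: x=0 → posterior Beta(8, 23/4)
obs 8: x=0 → posterior Beta(8, 27/4)
obs 9: x=0 → posterior Beta(8, 31/4)
obs 10: x=1 → posterior Beta(9, 31/4)
obs 11: x=1 → posterior Beta(10, 31/4)
obs 12: x=1 → posterior Beta(11, 31/4)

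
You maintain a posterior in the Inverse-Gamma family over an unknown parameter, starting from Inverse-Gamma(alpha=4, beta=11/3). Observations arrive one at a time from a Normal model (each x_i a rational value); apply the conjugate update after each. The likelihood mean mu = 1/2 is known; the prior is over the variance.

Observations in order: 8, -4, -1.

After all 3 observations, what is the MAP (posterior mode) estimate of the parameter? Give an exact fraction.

obs 1: x=8 → posterior Inverse-Gamma(9/2, 763/24)
obs 2: x=-4 → posterior Inverse-Gamma(5, 503/12)
obs 3: x=-1 → posterior Inverse-Gamma(11/2, 1033/24)

1033/156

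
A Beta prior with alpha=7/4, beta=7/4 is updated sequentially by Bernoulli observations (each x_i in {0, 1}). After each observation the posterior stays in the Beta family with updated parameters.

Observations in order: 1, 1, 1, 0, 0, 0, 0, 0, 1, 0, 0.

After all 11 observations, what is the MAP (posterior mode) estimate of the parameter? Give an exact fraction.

obs 1: x=1 → posterior Beta(11/4, 7/4)
obs 2: x=1 → posterior Beta(15/4, 7/4)
obs 3: x=1 → posterior Beta(19/4, 7/4)
obs 4: x=0 → posterior Beta(19/4, 11/4)
obs 5: x=0 → posterior Beta(19/4, 15/4)
obs 6: x=0 → posterior Beta(19/4, 19/4)
obs 7: x=0 → posterior Beta(19/4, 23/4)
obs 8: x=0 → posterior Beta(19/4, 27/4)
obs 9: x=1 → posterior Beta(23/4, 27/4)
obs 10: x=0 → posterior Beta(23/4, 31/4)
obs 11: x=0 → posterior Beta(23/4, 35/4)

19/50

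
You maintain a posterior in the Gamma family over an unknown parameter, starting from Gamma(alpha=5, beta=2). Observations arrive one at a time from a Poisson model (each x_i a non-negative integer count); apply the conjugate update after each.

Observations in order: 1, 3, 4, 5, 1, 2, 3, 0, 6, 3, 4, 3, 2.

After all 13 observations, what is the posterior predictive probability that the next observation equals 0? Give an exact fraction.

obs 1: x=1 → posterior Gamma(6, 3)
obs 2: x=3 → posterior Gamma(9, 4)
obs 3: x=4 → posterior Gamma(13, 5)
obs 4: x=5 → posterior Gamma(18, 6)
obs 5: x=1 → posterior Gamma(19, 7)
obs 6: x=2 → posterior Gamma(21, 8)
obs 7: x=3 → posterior Gamma(24, 9)
obs 8: x=0 → posterior Gamma(24, 10)
obs 9: x=6 → posterior Gamma(30, 11)
obs 10: x=3 → posterior Gamma(33, 12)
obs 11: x=4 → posterior Gamma(37, 13)
obs 12: x=3 → posterior Gamma(40, 14)
obs 13: x=2 → posterior Gamma(42, 15)

24878997722115027320114677422679960727691650390625/374144419156711147060143317175368453031918731001856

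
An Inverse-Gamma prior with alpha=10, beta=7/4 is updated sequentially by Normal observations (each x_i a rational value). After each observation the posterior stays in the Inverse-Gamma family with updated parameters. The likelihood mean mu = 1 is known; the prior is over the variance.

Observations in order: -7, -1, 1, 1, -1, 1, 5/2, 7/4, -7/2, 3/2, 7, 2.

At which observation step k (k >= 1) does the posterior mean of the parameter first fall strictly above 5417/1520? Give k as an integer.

obs 1: x=-7 → posterior Inverse-Gamma(21/2, 135/4)
obs 2: x=-1 → posterior Inverse-Gamma(11, 143/4)
obs 3: x=1 → posterior Inverse-Gamma(23/2, 143/4)
obs 4: x=1 → posterior Inverse-Gamma(12, 143/4)
obs 5: x=-1 → posterior Inverse-Gamma(25/2, 151/4)
obs 6: x=1 → posterior Inverse-Gamma(13, 151/4)
obs 7: x=5/2 → posterior Inverse-Gamma(27/2, 311/8)
obs 8: x=7/4 → posterior Inverse-Gamma(14, 1253/32)
obs 9: x=-7/2 → posterior Inverse-Gamma(29/2, 1577/32)
obs 10: x=3/2 → posterior Inverse-Gamma(15, 1581/32)
obs 11: x=7 → posterior Inverse-Gamma(31/2, 2157/32)
obs 12: x=2 → posterior Inverse-Gamma(16, 2173/32)

k = 2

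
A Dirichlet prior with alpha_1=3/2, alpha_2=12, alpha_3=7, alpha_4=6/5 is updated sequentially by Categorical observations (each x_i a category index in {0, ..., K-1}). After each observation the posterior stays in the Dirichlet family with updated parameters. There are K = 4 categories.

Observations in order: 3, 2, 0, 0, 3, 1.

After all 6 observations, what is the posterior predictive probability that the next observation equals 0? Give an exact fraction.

obs 1: x=3 → posterior Dirichlet(3/2, 12, 7, 11/5)
obs 2: x=2 → posterior Dirichlet(3/2, 12, 8, 11/5)
obs 3: x=0 → posterior Dirichlet(5/2, 12, 8, 11/5)
obs 4: x=0 → posterior Dirichlet(7/2, 12, 8, 11/5)
obs 5: x=3 → posterior Dirichlet(7/2, 12, 8, 16/5)
obs 6: x=1 → posterior Dirichlet(7/2, 13, 8, 16/5)

35/277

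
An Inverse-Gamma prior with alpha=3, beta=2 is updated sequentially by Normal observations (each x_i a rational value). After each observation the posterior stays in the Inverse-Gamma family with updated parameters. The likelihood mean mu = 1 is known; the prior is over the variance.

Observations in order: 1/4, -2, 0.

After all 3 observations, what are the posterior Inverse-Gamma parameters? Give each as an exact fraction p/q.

obs 1: x=1/4 → posterior Inverse-Gamma(7/2, 73/32)
obs 2: x=-2 → posterior Inverse-Gamma(4, 217/32)
obs 3: x=0 → posterior Inverse-Gamma(9/2, 233/32)

alpha=9/2, beta=233/32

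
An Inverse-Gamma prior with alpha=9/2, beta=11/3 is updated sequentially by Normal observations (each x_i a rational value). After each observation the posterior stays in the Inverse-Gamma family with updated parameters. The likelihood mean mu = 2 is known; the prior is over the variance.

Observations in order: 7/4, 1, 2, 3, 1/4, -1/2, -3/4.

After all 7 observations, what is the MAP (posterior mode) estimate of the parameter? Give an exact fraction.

1261/864

obs 1: x=7/4 → posterior Inverse-Gamma(5, 355/96)
obs 2: x=1 → posterior Inverse-Gamma(11/2, 403/96)
obs 3: x=2 → posterior Inverse-Gamma(6, 403/96)
obs 4: x=3 → posterior Inverse-Gamma(13/2, 451/96)
obs 5: x=1/4 → posterior Inverse-Gamma(7, 299/48)
obs 6: x=-1/2 → posterior Inverse-Gamma(15/2, 449/48)
obs 7: x=-3/4 → posterior Inverse-Gamma(8, 1261/96)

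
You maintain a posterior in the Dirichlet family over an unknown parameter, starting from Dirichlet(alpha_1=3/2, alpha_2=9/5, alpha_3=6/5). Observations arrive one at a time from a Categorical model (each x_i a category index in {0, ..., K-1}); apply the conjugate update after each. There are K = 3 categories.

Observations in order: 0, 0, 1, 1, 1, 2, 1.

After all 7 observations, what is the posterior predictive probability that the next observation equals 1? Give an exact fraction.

obs 1: x=0 → posterior Dirichlet(5/2, 9/5, 6/5)
obs 2: x=0 → posterior Dirichlet(7/2, 9/5, 6/5)
obs 3: x=1 → posterior Dirichlet(7/2, 14/5, 6/5)
obs 4: x=1 → posterior Dirichlet(7/2, 19/5, 6/5)
obs 5: x=1 → posterior Dirichlet(7/2, 24/5, 6/5)
obs 6: x=2 → posterior Dirichlet(7/2, 24/5, 11/5)
obs 7: x=1 → posterior Dirichlet(7/2, 29/5, 11/5)

58/115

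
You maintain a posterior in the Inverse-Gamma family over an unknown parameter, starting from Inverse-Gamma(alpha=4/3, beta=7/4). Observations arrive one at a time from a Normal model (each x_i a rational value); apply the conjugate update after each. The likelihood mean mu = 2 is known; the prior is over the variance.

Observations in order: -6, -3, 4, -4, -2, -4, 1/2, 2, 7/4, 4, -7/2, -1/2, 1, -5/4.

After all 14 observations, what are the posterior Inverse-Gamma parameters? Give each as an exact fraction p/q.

obs 1: x=-6 → posterior Inverse-Gamma(11/6, 135/4)
obs 2: x=-3 → posterior Inverse-Gamma(7/3, 185/4)
obs 3: x=4 → posterior Inverse-Gamma(17/6, 193/4)
obs 4: x=-4 → posterior Inverse-Gamma(10/3, 265/4)
obs 5: x=-2 → posterior Inverse-Gamma(23/6, 297/4)
obs 6: x=-4 → posterior Inverse-Gamma(13/3, 369/4)
obs 7: x=1/2 → posterior Inverse-Gamma(29/6, 747/8)
obs 8: x=2 → posterior Inverse-Gamma(16/3, 747/8)
obs 9: x=7/4 → posterior Inverse-Gamma(35/6, 2989/32)
obs 10: x=4 → posterior Inverse-Gamma(19/3, 3053/32)
obs 11: x=-7/2 → posterior Inverse-Gamma(41/6, 3537/32)
obs 12: x=-1/2 → posterior Inverse-Gamma(22/3, 3637/32)
obs 13: x=1 → posterior Inverse-Gamma(47/6, 3653/32)
obs 14: x=-5/4 → posterior Inverse-Gamma(25/3, 1911/16)

alpha=25/3, beta=1911/16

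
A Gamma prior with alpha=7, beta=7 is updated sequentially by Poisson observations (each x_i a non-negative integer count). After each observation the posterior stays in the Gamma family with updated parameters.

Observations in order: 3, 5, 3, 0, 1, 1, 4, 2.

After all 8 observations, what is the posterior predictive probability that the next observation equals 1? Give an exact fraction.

49239778173382580280303955078125/162259276829213363391578010288128

obs 1: x=3 → posterior Gamma(10, 8)
obs 2: x=5 → posterior Gamma(15, 9)
obs 3: x=3 → posterior Gamma(18, 10)
obs 4: x=0 → posterior Gamma(18, 11)
obs 5: x=1 → posterior Gamma(19, 12)
obs 6: x=1 → posterior Gamma(20, 13)
obs 7: x=4 → posterior Gamma(24, 14)
obs 8: x=2 → posterior Gamma(26, 15)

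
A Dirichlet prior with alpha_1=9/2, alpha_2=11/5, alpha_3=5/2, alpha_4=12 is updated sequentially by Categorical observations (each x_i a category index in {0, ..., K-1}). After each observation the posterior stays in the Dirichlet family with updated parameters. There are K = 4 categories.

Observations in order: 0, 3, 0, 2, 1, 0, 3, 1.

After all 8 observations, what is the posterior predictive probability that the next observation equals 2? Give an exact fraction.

obs 1: x=0 → posterior Dirichlet(11/2, 11/5, 5/2, 12)
obs 2: x=3 → posterior Dirichlet(11/2, 11/5, 5/2, 13)
obs 3: x=0 → posterior Dirichlet(13/2, 11/5, 5/2, 13)
obs 4: x=2 → posterior Dirichlet(13/2, 11/5, 7/2, 13)
obs 5: x=1 → posterior Dirichlet(13/2, 16/5, 7/2, 13)
obs 6: x=0 → posterior Dirichlet(15/2, 16/5, 7/2, 13)
obs 7: x=3 → posterior Dirichlet(15/2, 16/5, 7/2, 14)
obs 8: x=1 → posterior Dirichlet(15/2, 21/5, 7/2, 14)

35/292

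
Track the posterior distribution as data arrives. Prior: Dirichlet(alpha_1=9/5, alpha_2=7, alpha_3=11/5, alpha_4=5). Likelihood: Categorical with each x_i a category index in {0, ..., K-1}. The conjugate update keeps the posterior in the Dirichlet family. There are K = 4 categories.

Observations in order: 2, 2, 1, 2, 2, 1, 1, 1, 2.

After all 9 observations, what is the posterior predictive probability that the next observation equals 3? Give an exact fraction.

obs 1: x=2 → posterior Dirichlet(9/5, 7, 16/5, 5)
obs 2: x=2 → posterior Dirichlet(9/5, 7, 21/5, 5)
obs 3: x=1 → posterior Dirichlet(9/5, 8, 21/5, 5)
obs 4: x=2 → posterior Dirichlet(9/5, 8, 26/5, 5)
obs 5: x=2 → posterior Dirichlet(9/5, 8, 31/5, 5)
obs 6: x=1 → posterior Dirichlet(9/5, 9, 31/5, 5)
obs 7: x=1 → posterior Dirichlet(9/5, 10, 31/5, 5)
obs 8: x=1 → posterior Dirichlet(9/5, 11, 31/5, 5)
obs 9: x=2 → posterior Dirichlet(9/5, 11, 36/5, 5)

1/5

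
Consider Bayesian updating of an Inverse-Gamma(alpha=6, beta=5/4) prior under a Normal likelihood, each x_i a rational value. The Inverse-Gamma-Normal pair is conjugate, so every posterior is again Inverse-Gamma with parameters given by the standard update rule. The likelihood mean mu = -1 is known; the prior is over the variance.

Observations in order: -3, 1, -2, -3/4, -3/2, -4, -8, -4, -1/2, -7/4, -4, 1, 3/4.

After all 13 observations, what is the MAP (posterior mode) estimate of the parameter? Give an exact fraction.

obs 1: x=-3 → posterior Inverse-Gamma(13/2, 13/4)
obs 2: x=1 → posterior Inverse-Gamma(7, 21/4)
obs 3: x=-2 → posterior Inverse-Gamma(15/2, 23/4)
obs 4: x=-3/4 → posterior Inverse-Gamma(8, 185/32)
obs 5: x=-3/2 → posterior Inverse-Gamma(17/2, 189/32)
obs 6: x=-4 → posterior Inverse-Gamma(9, 333/32)
obs 7: x=-8 → posterior Inverse-Gamma(19/2, 1117/32)
obs 8: x=-4 → posterior Inverse-Gamma(10, 1261/32)
obs 9: x=-1/2 → posterior Inverse-Gamma(21/2, 1265/32)
obs 10: x=-7/4 → posterior Inverse-Gamma(11, 637/16)
obs 11: x=-4 → posterior Inverse-Gamma(23/2, 709/16)
obs 12: x=1 → posterior Inverse-Gamma(12, 741/16)
obs 13: x=3/4 → posterior Inverse-Gamma(25/2, 1531/32)

1531/432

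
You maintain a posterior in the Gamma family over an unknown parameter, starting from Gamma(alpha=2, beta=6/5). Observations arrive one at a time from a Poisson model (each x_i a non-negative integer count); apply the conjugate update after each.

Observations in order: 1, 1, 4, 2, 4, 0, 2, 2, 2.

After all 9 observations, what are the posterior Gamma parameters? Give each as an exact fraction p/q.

alpha=20, beta=51/5

obs 1: x=1 → posterior Gamma(3, 11/5)
obs 2: x=1 → posterior Gamma(4, 16/5)
obs 3: x=4 → posterior Gamma(8, 21/5)
obs 4: x=2 → posterior Gamma(10, 26/5)
obs 5: x=4 → posterior Gamma(14, 31/5)
obs 6: x=0 → posterior Gamma(14, 36/5)
obs 7: x=2 → posterior Gamma(16, 41/5)
obs 8: x=2 → posterior Gamma(18, 46/5)
obs 9: x=2 → posterior Gamma(20, 51/5)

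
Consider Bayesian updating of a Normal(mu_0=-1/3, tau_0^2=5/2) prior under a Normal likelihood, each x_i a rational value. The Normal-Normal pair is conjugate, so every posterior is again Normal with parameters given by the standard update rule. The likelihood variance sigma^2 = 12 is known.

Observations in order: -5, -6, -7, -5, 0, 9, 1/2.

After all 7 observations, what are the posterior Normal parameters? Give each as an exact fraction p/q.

mu_0=-151/118, tau_0^2=60/59

obs 1: x=-5 → posterior Normal(-33/29, 60/29)
obs 2: x=-6 → posterior Normal(-63/34, 30/17)
obs 3: x=-7 → posterior Normal(-98/39, 20/13)
obs 4: x=-5 → posterior Normal(-123/44, 15/11)
obs 5: x=0 → posterior Normal(-123/49, 60/49)
obs 6: x=9 → posterior Normal(-13/9, 10/9)
obs 7: x=1/2 → posterior Normal(-151/118, 60/59)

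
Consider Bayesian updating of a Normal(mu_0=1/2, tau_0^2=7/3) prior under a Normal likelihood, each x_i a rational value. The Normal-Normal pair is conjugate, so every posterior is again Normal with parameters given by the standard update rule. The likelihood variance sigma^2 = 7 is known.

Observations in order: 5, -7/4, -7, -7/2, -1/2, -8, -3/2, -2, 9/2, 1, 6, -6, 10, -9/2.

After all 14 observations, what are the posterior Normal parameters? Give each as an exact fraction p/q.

mu_0=-27/68, tau_0^2=7/17

obs 1: x=5 → posterior Normal(13/8, 7/4)
obs 2: x=-7/4 → posterior Normal(19/20, 7/5)
obs 3: x=-7 → posterior Normal(-3/8, 7/6)
obs 4: x=-7/2 → posterior Normal(-23/28, 1)
obs 5: x=-1/2 → posterior Normal(-25/32, 7/8)
obs 6: x=-8 → posterior Normal(-19/12, 7/9)
obs 7: x=-3/2 → posterior Normal(-63/40, 7/10)
obs 8: x=-2 → posterior Normal(-71/44, 7/11)
obs 9: x=9/2 → posterior Normal(-53/48, 7/12)
obs 10: x=1 → posterior Normal(-49/52, 7/13)
obs 11: x=6 → posterior Normal(-25/56, 1/2)
obs 12: x=-6 → posterior Normal(-49/60, 7/15)
obs 13: x=10 → posterior Normal(-9/64, 7/16)
obs 14: x=-9/2 → posterior Normal(-27/68, 7/17)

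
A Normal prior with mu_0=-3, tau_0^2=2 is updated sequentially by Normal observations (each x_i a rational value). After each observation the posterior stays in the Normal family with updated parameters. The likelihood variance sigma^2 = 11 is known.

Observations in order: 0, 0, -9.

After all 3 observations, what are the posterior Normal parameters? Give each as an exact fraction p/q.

obs 1: x=0 → posterior Normal(-33/13, 22/13)
obs 2: x=0 → posterior Normal(-11/5, 22/15)
obs 3: x=-9 → posterior Normal(-3, 22/17)

mu_0=-3, tau_0^2=22/17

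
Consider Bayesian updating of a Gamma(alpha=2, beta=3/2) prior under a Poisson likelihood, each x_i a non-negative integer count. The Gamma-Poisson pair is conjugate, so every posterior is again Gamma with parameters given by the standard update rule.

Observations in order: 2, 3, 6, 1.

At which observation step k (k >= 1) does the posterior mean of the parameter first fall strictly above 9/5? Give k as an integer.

obs 1: x=2 → posterior Gamma(4, 5/2)
obs 2: x=3 → posterior Gamma(7, 7/2)
obs 3: x=6 → posterior Gamma(13, 9/2)
obs 4: x=1 → posterior Gamma(14, 11/2)

k = 2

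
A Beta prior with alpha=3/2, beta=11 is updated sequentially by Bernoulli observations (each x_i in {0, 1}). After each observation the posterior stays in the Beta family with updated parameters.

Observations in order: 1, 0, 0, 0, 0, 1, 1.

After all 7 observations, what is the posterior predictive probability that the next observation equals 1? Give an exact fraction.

3/13

obs 1: x=1 → posterior Beta(5/2, 11)
obs 2: x=0 → posterior Beta(5/2, 12)
obs 3: x=0 → posterior Beta(5/2, 13)
obs 4: x=0 → posterior Beta(5/2, 14)
obs 5: x=0 → posterior Beta(5/2, 15)
obs 6: x=1 → posterior Beta(7/2, 15)
obs 7: x=1 → posterior Beta(9/2, 15)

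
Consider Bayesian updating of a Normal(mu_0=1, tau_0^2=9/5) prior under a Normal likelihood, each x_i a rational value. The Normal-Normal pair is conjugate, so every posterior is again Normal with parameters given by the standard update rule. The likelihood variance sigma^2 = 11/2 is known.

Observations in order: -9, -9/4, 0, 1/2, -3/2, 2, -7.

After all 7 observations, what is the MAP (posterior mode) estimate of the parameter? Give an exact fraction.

-511/362

obs 1: x=-9 → posterior Normal(-107/73, 99/73)
obs 2: x=-9/4 → posterior Normal(-295/182, 99/91)
obs 3: x=0 → posterior Normal(-295/218, 99/109)
obs 4: x=1/2 → posterior Normal(-277/254, 99/127)
obs 5: x=-3/2 → posterior Normal(-331/290, 99/145)
obs 6: x=2 → posterior Normal(-259/326, 99/163)
obs 7: x=-7 → posterior Normal(-511/362, 99/181)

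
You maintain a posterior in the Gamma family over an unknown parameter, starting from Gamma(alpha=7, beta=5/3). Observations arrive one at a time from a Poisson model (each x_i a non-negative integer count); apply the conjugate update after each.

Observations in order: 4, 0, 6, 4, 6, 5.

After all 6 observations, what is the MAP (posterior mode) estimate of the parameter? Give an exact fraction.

93/23

obs 1: x=4 → posterior Gamma(11, 8/3)
obs 2: x=0 → posterior Gamma(11, 11/3)
obs 3: x=6 → posterior Gamma(17, 14/3)
obs 4: x=4 → posterior Gamma(21, 17/3)
obs 5: x=6 → posterior Gamma(27, 20/3)
obs 6: x=5 → posterior Gamma(32, 23/3)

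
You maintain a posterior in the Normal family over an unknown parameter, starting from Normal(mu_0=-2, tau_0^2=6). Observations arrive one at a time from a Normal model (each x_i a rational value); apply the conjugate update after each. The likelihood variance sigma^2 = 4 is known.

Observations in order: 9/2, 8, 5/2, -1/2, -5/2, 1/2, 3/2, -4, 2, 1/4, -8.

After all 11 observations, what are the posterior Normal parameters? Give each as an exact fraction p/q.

mu_0=1/4, tau_0^2=12/35

obs 1: x=9/2 → posterior Normal(19/10, 12/5)
obs 2: x=8 → posterior Normal(67/16, 3/2)
obs 3: x=5/2 → posterior Normal(41/11, 12/11)
obs 4: x=-1/2 → posterior Normal(79/28, 6/7)
obs 5: x=-5/2 → posterior Normal(32/17, 12/17)
obs 6: x=1/2 → posterior Normal(67/40, 3/5)
obs 7: x=3/2 → posterior Normal(38/23, 12/23)
obs 8: x=-4 → posterior Normal(1, 6/13)
obs 9: x=2 → posterior Normal(32/29, 12/29)
obs 10: x=1/4 → posterior Normal(131/128, 3/8)
obs 11: x=-8 → posterior Normal(1/4, 12/35)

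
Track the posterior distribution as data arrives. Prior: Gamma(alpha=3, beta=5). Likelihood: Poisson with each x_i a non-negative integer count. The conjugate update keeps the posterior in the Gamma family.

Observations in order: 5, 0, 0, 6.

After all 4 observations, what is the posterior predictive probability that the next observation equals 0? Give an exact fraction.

22876792454961/100000000000000

obs 1: x=5 → posterior Gamma(8, 6)
obs 2: x=0 → posterior Gamma(8, 7)
obs 3: x=0 → posterior Gamma(8, 8)
obs 4: x=6 → posterior Gamma(14, 9)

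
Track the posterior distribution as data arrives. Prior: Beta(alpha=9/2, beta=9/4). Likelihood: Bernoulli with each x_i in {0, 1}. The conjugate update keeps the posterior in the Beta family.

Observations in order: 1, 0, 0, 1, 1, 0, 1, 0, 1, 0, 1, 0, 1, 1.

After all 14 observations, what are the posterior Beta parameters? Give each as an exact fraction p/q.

alpha=25/2, beta=33/4

obs 1: x=1 → posterior Beta(11/2, 9/4)
obs 2: x=0 → posterior Beta(11/2, 13/4)
obs 3: x=0 → posterior Beta(11/2, 17/4)
obs 4: x=1 → posterior Beta(13/2, 17/4)
obs 5: x=1 → posterior Beta(15/2, 17/4)
obs 6: x=0 → posterior Beta(15/2, 21/4)
obs 7: x=1 → posterior Beta(17/2, 21/4)
obs 8: x=0 → posterior Beta(17/2, 25/4)
obs 9: x=1 → posterior Beta(19/2, 25/4)
obs 10: x=0 → posterior Beta(19/2, 29/4)
obs 11: x=1 → posterior Beta(21/2, 29/4)
obs 12: x=0 → posterior Beta(21/2, 33/4)
obs 13: x=1 → posterior Beta(23/2, 33/4)
obs 14: x=1 → posterior Beta(25/2, 33/4)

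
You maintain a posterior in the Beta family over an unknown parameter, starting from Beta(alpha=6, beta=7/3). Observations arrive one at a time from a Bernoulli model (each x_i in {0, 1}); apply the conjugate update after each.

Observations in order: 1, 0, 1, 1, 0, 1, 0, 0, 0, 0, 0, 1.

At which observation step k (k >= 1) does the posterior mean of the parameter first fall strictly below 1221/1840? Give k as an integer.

obs 1: x=1 → posterior Beta(7, 7/3)
obs 2: x=0 → posterior Beta(7, 10/3)
obs 3: x=1 → posterior Beta(8, 10/3)
obs 4: x=1 → posterior Beta(9, 10/3)
obs 5: x=0 → posterior Beta(9, 13/3)
obs 6: x=1 → posterior Beta(10, 13/3)
obs 7: x=0 → posterior Beta(10, 16/3)
obs 8: x=0 → posterior Beta(10, 19/3)
obs 9: x=0 → posterior Beta(10, 22/3)
obs 10: x=0 → posterior Beta(10, 25/3)
obs 11: x=0 → posterior Beta(10, 28/3)
obs 12: x=1 → posterior Beta(11, 28/3)

k = 7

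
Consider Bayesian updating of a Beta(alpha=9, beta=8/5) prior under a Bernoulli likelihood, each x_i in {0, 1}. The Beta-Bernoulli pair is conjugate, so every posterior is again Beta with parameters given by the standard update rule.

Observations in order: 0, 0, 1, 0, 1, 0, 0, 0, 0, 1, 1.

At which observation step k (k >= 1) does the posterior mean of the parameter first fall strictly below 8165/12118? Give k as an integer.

k = 6

obs 1: x=0 → posterior Beta(9, 13/5)
obs 2: x=0 → posterior Beta(9, 18/5)
obs 3: x=1 → posterior Beta(10, 18/5)
obs 4: x=0 → posterior Beta(10, 23/5)
obs 5: x=1 → posterior Beta(11, 23/5)
obs 6: x=0 → posterior Beta(11, 28/5)
obs 7: x=0 → posterior Beta(11, 33/5)
obs 8: x=0 → posterior Beta(11, 38/5)
obs 9: x=0 → posterior Beta(11, 43/5)
obs 10: x=1 → posterior Beta(12, 43/5)
obs 11: x=1 → posterior Beta(13, 43/5)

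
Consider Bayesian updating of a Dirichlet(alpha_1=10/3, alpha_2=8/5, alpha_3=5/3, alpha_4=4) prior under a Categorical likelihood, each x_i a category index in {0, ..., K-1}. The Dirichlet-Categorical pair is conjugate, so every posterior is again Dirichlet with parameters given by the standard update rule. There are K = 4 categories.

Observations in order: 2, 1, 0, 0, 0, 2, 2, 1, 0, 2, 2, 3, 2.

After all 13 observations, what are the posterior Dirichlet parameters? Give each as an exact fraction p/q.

alpha_1=22/3, alpha_2=18/5, alpha_3=23/3, alpha_4=5

obs 1: x=2 → posterior Dirichlet(10/3, 8/5, 8/3, 4)
obs 2: x=1 → posterior Dirichlet(10/3, 13/5, 8/3, 4)
obs 3: x=0 → posterior Dirichlet(13/3, 13/5, 8/3, 4)
obs 4: x=0 → posterior Dirichlet(16/3, 13/5, 8/3, 4)
obs 5: x=0 → posterior Dirichlet(19/3, 13/5, 8/3, 4)
obs 6: x=2 → posterior Dirichlet(19/3, 13/5, 11/3, 4)
obs 7: x=2 → posterior Dirichlet(19/3, 13/5, 14/3, 4)
obs 8: x=1 → posterior Dirichlet(19/3, 18/5, 14/3, 4)
obs 9: x=0 → posterior Dirichlet(22/3, 18/5, 14/3, 4)
obs 10: x=2 → posterior Dirichlet(22/3, 18/5, 17/3, 4)
obs 11: x=2 → posterior Dirichlet(22/3, 18/5, 20/3, 4)
obs 12: x=3 → posterior Dirichlet(22/3, 18/5, 20/3, 5)
obs 13: x=2 → posterior Dirichlet(22/3, 18/5, 23/3, 5)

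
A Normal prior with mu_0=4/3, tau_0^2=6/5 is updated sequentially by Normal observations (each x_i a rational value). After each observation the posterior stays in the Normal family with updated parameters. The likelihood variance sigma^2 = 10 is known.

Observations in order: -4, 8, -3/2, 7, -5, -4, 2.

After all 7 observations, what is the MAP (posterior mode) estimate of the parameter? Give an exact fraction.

obs 1: x=-4 → posterior Normal(16/21, 15/14)
obs 2: x=8 → posterior Normal(136/93, 30/31)
obs 3: x=-3/2 → posterior Normal(245/204, 15/17)
obs 4: x=7 → posterior Normal(371/222, 30/37)
obs 5: x=-5 → posterior Normal(281/240, 3/4)
obs 6: x=-4 → posterior Normal(209/258, 30/43)
obs 7: x=2 → posterior Normal(245/276, 15/23)

245/276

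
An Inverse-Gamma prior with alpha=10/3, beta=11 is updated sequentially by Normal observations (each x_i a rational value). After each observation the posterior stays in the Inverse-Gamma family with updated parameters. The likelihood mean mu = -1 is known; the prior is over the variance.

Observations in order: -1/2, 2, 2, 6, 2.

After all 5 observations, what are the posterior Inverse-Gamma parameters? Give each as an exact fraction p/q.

alpha=35/6, beta=393/8

obs 1: x=-1/2 → posterior Inverse-Gamma(23/6, 89/8)
obs 2: x=2 → posterior Inverse-Gamma(13/3, 125/8)
obs 3: x=2 → posterior Inverse-Gamma(29/6, 161/8)
obs 4: x=6 → posterior Inverse-Gamma(16/3, 357/8)
obs 5: x=2 → posterior Inverse-Gamma(35/6, 393/8)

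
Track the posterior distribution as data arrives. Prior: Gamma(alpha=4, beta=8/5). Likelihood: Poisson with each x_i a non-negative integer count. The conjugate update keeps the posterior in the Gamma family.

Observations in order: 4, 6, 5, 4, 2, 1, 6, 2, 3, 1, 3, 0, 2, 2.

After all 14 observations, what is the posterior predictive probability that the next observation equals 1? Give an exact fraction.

obs 1: x=4 → posterior Gamma(8, 13/5)
obs 2: x=6 → posterior Gamma(14, 18/5)
obs 3: x=5 → posterior Gamma(19, 23/5)
obs 4: x=4 → posterior Gamma(23, 28/5)
obs 5: x=2 → posterior Gamma(25, 33/5)
obs 6: x=1 → posterior Gamma(26, 38/5)
obs 7: x=6 → posterior Gamma(32, 43/5)
obs 8: x=2 → posterior Gamma(34, 48/5)
obs 9: x=3 → posterior Gamma(37, 53/5)
obs 10: x=1 → posterior Gamma(38, 58/5)
obs 11: x=3 → posterior Gamma(41, 63/5)
obs 12: x=0 → posterior Gamma(41, 68/5)
obs 13: x=2 → posterior Gamma(43, 73/5)
obs 14: x=2 → posterior Gamma(45, 78/5)

3136459176207136235343171094947269651259448392922088331559538098307068165632727764172800/18949259763655299066741379710938619738484109295238510858080315485240059315114529156166169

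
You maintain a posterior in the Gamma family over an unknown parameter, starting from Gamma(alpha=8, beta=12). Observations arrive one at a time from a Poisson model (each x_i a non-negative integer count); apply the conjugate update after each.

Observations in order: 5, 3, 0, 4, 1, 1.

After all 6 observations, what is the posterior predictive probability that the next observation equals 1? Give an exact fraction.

90869427750471245227389616128/257829627945307727248226067259

obs 1: x=5 → posterior Gamma(13, 13)
obs 2: x=3 → posterior Gamma(16, 14)
obs 3: x=0 → posterior Gamma(16, 15)
obs 4: x=4 → posterior Gamma(20, 16)
obs 5: x=1 → posterior Gamma(21, 17)
obs 6: x=1 → posterior Gamma(22, 18)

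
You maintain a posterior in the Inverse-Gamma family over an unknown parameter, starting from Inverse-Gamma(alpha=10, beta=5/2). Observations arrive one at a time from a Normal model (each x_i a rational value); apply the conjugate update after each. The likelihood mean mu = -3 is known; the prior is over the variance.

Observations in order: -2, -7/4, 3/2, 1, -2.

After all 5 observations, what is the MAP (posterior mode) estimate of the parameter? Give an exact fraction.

obs 1: x=-2 → posterior Inverse-Gamma(21/2, 3)
obs 2: x=-7/4 → posterior Inverse-Gamma(11, 121/32)
obs 3: x=3/2 → posterior Inverse-Gamma(23/2, 445/32)
obs 4: x=1 → posterior Inverse-Gamma(12, 701/32)
obs 5: x=-2 → posterior Inverse-Gamma(25/2, 717/32)

239/144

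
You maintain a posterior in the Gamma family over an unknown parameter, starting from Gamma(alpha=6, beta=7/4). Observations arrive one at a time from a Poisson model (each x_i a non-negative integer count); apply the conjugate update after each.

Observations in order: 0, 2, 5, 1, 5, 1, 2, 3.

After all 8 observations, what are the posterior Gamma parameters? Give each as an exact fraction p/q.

alpha=25, beta=39/4

obs 1: x=0 → posterior Gamma(6, 11/4)
obs 2: x=2 → posterior Gamma(8, 15/4)
obs 3: x=5 → posterior Gamma(13, 19/4)
obs 4: x=1 → posterior Gamma(14, 23/4)
obs 5: x=5 → posterior Gamma(19, 27/4)
obs 6: x=1 → posterior Gamma(20, 31/4)
obs 7: x=2 → posterior Gamma(22, 35/4)
obs 8: x=3 → posterior Gamma(25, 39/4)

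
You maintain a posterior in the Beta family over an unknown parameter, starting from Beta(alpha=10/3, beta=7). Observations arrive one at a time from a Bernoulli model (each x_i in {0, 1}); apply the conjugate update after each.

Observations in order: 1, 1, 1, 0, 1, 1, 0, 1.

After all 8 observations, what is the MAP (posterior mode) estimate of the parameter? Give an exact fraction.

25/49

obs 1: x=1 → posterior Beta(13/3, 7)
obs 2: x=1 → posterior Beta(16/3, 7)
obs 3: x=1 → posterior Beta(19/3, 7)
obs 4: x=0 → posterior Beta(19/3, 8)
obs 5: x=1 → posterior Beta(22/3, 8)
obs 6: x=1 → posterior Beta(25/3, 8)
obs 7: x=0 → posterior Beta(25/3, 9)
obs 8: x=1 → posterior Beta(28/3, 9)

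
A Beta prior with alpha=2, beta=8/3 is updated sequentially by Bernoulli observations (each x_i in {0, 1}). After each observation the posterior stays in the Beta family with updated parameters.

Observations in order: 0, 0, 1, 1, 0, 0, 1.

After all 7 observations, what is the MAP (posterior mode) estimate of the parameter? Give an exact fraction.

12/29

obs 1: x=0 → posterior Beta(2, 11/3)
obs 2: x=0 → posterior Beta(2, 14/3)
obs 3: x=1 → posterior Beta(3, 14/3)
obs 4: x=1 → posterior Beta(4, 14/3)
obs 5: x=0 → posterior Beta(4, 17/3)
obs 6: x=0 → posterior Beta(4, 20/3)
obs 7: x=1 → posterior Beta(5, 20/3)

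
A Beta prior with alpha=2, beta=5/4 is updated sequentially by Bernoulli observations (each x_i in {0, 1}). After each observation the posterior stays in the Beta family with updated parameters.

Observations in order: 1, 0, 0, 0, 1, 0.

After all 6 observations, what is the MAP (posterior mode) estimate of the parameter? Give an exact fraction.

obs 1: x=1 → posterior Beta(3, 5/4)
obs 2: x=0 → posterior Beta(3, 9/4)
obs 3: x=0 → posterior Beta(3, 13/4)
obs 4: x=0 → posterior Beta(3, 17/4)
obs 5: x=1 → posterior Beta(4, 17/4)
obs 6: x=0 → posterior Beta(4, 21/4)

12/29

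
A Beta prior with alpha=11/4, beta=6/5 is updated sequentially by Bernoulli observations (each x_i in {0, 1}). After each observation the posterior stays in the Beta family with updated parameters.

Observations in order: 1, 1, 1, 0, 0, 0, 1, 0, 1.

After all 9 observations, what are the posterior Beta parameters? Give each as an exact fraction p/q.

alpha=31/4, beta=26/5

obs 1: x=1 → posterior Beta(15/4, 6/5)
obs 2: x=1 → posterior Beta(19/4, 6/5)
obs 3: x=1 → posterior Beta(23/4, 6/5)
obs 4: x=0 → posterior Beta(23/4, 11/5)
obs 5: x=0 → posterior Beta(23/4, 16/5)
obs 6: x=0 → posterior Beta(23/4, 21/5)
obs 7: x=1 → posterior Beta(27/4, 21/5)
obs 8: x=0 → posterior Beta(27/4, 26/5)
obs 9: x=1 → posterior Beta(31/4, 26/5)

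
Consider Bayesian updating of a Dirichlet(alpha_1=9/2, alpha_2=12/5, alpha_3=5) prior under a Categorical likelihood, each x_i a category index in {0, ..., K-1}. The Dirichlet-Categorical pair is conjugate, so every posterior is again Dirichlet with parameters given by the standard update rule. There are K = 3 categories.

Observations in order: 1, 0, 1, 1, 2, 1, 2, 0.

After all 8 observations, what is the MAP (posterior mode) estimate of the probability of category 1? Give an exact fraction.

obs 1: x=1 → posterior Dirichlet(9/2, 17/5, 5)
obs 2: x=0 → posterior Dirichlet(11/2, 17/5, 5)
obs 3: x=1 → posterior Dirichlet(11/2, 22/5, 5)
obs 4: x=1 → posterior Dirichlet(11/2, 27/5, 5)
obs 5: x=2 → posterior Dirichlet(11/2, 27/5, 6)
obs 6: x=1 → posterior Dirichlet(11/2, 32/5, 6)
obs 7: x=2 → posterior Dirichlet(11/2, 32/5, 7)
obs 8: x=0 → posterior Dirichlet(13/2, 32/5, 7)

54/169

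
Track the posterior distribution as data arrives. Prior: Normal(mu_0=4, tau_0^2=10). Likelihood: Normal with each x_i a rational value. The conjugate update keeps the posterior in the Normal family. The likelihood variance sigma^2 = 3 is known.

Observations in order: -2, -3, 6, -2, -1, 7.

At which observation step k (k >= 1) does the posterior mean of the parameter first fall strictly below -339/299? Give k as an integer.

obs 1: x=-2 → posterior Normal(-8/13, 30/13)
obs 2: x=-3 → posterior Normal(-38/23, 30/23)
obs 3: x=6 → posterior Normal(2/3, 10/11)
obs 4: x=-2 → posterior Normal(2/43, 30/43)
obs 5: x=-1 → posterior Normal(-8/53, 30/53)
obs 6: x=7 → posterior Normal(62/63, 10/21)

k = 2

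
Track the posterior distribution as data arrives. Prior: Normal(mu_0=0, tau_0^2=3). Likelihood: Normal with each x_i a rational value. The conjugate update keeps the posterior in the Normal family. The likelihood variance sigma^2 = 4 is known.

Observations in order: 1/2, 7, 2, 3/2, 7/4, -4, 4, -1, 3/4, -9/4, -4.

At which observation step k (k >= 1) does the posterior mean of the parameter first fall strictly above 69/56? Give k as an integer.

obs 1: x=1/2 → posterior Normal(3/14, 12/7)
obs 2: x=7 → posterior Normal(9/4, 6/5)
obs 3: x=2 → posterior Normal(57/26, 12/13)
obs 4: x=3/2 → posterior Normal(33/16, 3/4)
obs 5: x=7/4 → posterior Normal(153/76, 12/19)
obs 6: x=-4 → posterior Normal(105/88, 6/11)
obs 7: x=4 → posterior Normal(153/100, 12/25)
obs 8: x=-1 → posterior Normal(141/112, 3/7)
obs 9: x=3/4 → posterior Normal(75/62, 12/31)
obs 10: x=-9/4 → posterior Normal(123/136, 6/17)
obs 11: x=-4 → posterior Normal(75/148, 12/37)

k = 2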